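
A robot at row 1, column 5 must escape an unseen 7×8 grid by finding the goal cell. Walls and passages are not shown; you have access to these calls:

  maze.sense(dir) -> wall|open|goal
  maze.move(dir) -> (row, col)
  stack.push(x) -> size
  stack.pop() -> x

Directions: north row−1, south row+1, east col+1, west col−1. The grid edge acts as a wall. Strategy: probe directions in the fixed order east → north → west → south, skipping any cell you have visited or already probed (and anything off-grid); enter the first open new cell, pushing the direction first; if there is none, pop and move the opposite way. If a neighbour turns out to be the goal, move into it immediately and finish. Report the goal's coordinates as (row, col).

$ maze.sense dir→east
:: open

$ stack.push x→east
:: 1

$ maze.move dir→east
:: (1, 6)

$ maze.sense dir→east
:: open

$ stack.push x→east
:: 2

$ maze.move dir→east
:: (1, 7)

$ maze.sense dir→north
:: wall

$ maze.sense dir→south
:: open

$ stack.push x→south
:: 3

$ maze.move dir→south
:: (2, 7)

$ maze.sense dir→west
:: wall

$ maze.sense dir→south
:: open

$ stack.push x→south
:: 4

$ maze.move dir→south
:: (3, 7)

$ maze.sense dir→west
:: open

$ stack.push x→west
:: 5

$ maze.move dir→west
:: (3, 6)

$ maze.sense dir→west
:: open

$ stack.push x→west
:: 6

$ maze.move dir→west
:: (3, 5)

$ maze.sense dir→north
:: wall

$ maze.sense dir→west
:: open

$ stack.push x→west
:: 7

$ maze.move dir→west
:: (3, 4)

$ maze.sense dir→north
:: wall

$ maze.sense dir→west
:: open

$ stack.push x→west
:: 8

$ maze.move dir→west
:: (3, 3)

$ maze.sense dir→north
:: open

$ stack.push x→north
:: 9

$ maze.move dir→north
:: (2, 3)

$ maze.sense dir→north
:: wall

$ maze.sense dir→west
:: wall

$ stack.pop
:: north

$ maze.move dir→south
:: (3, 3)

$ maze.sense dir→west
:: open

$ stack.push x→west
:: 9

$ maze.move dir→west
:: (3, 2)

$ maze.sense dir→west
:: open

$ stack.push x→west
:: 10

$ maze.move dir→west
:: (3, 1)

$ maze.sense dir→north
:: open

$ stack.push x→north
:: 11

$ maze.move dir→north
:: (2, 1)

$ maze.sense dir→north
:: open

$ stack.push x→north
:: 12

$ maze.move dir→north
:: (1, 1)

$ maze.sense dir→east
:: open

$ stack.push x→east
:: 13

$ maze.move dir→east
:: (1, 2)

$ maze.sense dir→north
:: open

$ stack.push x→north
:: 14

$ maze.move dir→north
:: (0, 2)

$ maze.sense dir→east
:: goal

$ maze.move dir→east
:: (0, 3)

Answer: (0, 3)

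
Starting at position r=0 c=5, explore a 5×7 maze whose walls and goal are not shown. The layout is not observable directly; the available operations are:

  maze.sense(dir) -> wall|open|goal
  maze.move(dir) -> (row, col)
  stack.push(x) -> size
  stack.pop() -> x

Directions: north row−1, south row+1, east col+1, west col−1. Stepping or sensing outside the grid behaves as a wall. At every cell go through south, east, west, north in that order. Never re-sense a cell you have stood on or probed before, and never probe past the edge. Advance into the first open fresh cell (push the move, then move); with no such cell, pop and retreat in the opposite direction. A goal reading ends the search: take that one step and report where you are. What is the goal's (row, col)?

·→ sense(dir→south)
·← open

·→ push(x→south)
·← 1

·→ move(dir→south)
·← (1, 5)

·→ sense(dir→south)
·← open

·→ push(x→south)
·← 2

·→ move(dir→south)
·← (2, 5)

·→ sense(dir→south)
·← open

·→ push(x→south)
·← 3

·→ move(dir→south)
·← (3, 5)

·→ sense(dir→south)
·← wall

·→ sense(dir→east)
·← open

·→ push(x→east)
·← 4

·→ move(dir→east)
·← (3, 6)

·→ sense(dir→south)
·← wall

·→ sense(dir→north)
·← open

·→ push(x→north)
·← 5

·→ move(dir→north)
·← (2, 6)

·→ sense(dir→north)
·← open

·→ push(x→north)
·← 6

·→ move(dir→north)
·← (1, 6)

·→ sense(dir→north)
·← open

·→ push(x→north)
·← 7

·→ move(dir→north)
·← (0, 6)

·→ pop()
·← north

·→ move(dir→south)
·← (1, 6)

·→ pop()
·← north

·→ move(dir→south)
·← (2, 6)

·→ pop()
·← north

·→ move(dir→south)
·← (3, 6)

·→ pop()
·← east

·→ move(dir→west)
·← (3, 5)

·→ sense(dir→west)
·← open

·→ push(x→west)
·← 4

·→ move(dir→west)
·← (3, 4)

·→ sense(dir→south)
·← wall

·→ sense(dir→west)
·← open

·→ push(x→west)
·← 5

·→ move(dir→west)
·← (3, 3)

·→ sense(dir→south)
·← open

·→ push(x→south)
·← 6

·→ move(dir→south)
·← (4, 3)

·→ sense(dir→west)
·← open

·→ push(x→west)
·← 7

·→ move(dir→west)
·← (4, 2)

·→ sense(dir→west)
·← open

·→ push(x→west)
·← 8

·→ move(dir→west)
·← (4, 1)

·→ sense(dir→west)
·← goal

·→ move(dir→west)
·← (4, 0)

Answer: (4, 0)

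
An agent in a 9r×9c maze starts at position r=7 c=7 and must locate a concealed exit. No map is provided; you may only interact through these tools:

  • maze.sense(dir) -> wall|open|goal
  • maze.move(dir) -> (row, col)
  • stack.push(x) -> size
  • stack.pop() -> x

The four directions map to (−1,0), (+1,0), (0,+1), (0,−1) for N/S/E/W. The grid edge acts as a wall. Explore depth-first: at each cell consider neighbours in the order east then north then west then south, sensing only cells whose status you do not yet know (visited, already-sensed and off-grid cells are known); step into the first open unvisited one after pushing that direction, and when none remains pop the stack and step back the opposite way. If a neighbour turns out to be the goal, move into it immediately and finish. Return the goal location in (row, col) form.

# maze.sense(dir='east') ~> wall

# maze.sense(dir='north') ~> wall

# maze.sense(dir='west') ~> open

# stack.push(x='west') ~> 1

# maze.move(dir='west') ~> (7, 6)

# maze.sense(dir='north') ~> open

# stack.push(x='north') ~> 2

# maze.move(dir='north') ~> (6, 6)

# maze.sense(dir='north') ~> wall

# maze.sense(dir='west') ~> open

# stack.push(x='west') ~> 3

# maze.move(dir='west') ~> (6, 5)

# maze.sense(dir='north') ~> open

# stack.push(x='north') ~> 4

# maze.move(dir='north') ~> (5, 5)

# maze.sense(dir='north') ~> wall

# maze.sense(dir='west') ~> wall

# stack.pop() ~> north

# maze.move(dir='south') ~> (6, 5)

# maze.sense(dir='west') ~> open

# stack.push(x='west') ~> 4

# maze.move(dir='west') ~> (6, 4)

# maze.sense(dir='west') ~> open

# stack.push(x='west') ~> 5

# maze.move(dir='west') ~> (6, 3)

# maze.sense(dir='north') ~> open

# stack.push(x='north') ~> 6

# maze.move(dir='north') ~> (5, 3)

# maze.sense(dir='north') ~> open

# stack.push(x='north') ~> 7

# maze.move(dir='north') ~> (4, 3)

# maze.sense(dir='east') ~> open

# stack.push(x='east') ~> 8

# maze.move(dir='east') ~> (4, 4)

# maze.sense(dir='north') ~> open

# stack.push(x='north') ~> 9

# maze.move(dir='north') ~> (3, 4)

# maze.sense(dir='east') ~> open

# stack.push(x='east') ~> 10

# maze.move(dir='east') ~> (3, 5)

# maze.sense(dir='east') ~> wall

# maze.sense(dir='north') ~> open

# stack.push(x='north') ~> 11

# maze.move(dir='north') ~> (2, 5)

# maze.sense(dir='east') ~> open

# stack.push(x='east') ~> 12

# maze.move(dir='east') ~> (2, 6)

# maze.sense(dir='east') ~> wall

# maze.sense(dir='north') ~> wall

# stack.pop() ~> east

# maze.move(dir='west') ~> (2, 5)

# maze.sense(dir='north') ~> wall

# maze.sense(dir='west') ~> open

# stack.push(x='west') ~> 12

# maze.move(dir='west') ~> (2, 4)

# maze.sense(dir='north') ~> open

# stack.push(x='north') ~> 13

# maze.move(dir='north') ~> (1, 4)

# maze.sense(dir='north') ~> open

# stack.push(x='north') ~> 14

# maze.move(dir='north') ~> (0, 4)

# maze.sense(dir='east') ~> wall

# maze.sense(dir='west') ~> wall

# stack.pop() ~> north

# maze.move(dir='south') ~> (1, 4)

# maze.sense(dir='west') ~> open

# stack.push(x='west') ~> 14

# maze.move(dir='west') ~> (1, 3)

# maze.sense(dir='west') ~> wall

# maze.sense(dir='south') ~> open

# stack.push(x='south') ~> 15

# maze.move(dir='south') ~> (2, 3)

# maze.sense(dir='west') ~> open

# stack.push(x='west') ~> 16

# maze.move(dir='west') ~> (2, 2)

# maze.sense(dir='west') ~> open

# stack.push(x='west') ~> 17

# maze.move(dir='west') ~> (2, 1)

# maze.sense(dir='north') ~> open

# stack.push(x='north') ~> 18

# maze.move(dir='north') ~> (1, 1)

# maze.sense(dir='north') ~> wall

# maze.sense(dir='west') ~> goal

# maze.move(dir='west') ~> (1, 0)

Answer: (1, 0)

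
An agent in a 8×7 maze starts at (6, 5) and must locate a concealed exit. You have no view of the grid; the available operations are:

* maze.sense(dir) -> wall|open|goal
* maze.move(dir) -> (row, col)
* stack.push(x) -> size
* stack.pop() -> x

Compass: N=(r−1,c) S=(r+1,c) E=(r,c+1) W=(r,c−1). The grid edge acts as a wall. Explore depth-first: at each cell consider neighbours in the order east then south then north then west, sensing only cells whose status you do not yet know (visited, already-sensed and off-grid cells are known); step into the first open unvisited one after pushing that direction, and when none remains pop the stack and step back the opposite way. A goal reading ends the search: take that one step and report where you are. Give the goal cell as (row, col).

Invoking sense(dir: east), — result: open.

I run push(x: east), and observe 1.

I call move(dir: east), → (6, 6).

I run sense(dir: south), yielding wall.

I try sense(dir: north), : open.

I try push(x: north), which returns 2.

Using move(dir: north), which returns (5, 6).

Using sense(dir: north), — result: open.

I use push(x: north), and observe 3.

Invoking move(dir: north), — result: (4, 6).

I run sense(dir: north), which returns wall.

Invoking sense(dir: west), and observe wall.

I try pop(), and observe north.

I use move(dir: south), which returns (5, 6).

Then sense(dir: west), and observe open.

I try push(x: west), → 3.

I run move(dir: west), and see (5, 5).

Now I run sense(dir: west), giving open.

I call push(x: west), : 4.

I try move(dir: west), yielding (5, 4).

I run sense(dir: south), and see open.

Now I run push(x: south), and observe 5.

I run move(dir: south), : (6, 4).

Invoking sense(dir: south), and observe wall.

I call sense(dir: west), which returns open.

Invoking push(x: west), and get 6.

I call move(dir: west), giving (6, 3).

Then sense(dir: south), : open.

I run push(x: south), and see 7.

I try move(dir: south), — result: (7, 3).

I run sense(dir: west), and observe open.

Using push(x: west), — result: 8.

I invoke move(dir: west), and get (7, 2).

Then sense(dir: north), — result: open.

Next I call push(x: north), : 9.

Now I run move(dir: north), giving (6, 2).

Calling sense(dir: north), and observe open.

I use push(x: north), and see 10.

Calling move(dir: north), giving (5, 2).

I try sense(dir: east), → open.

Now I run push(x: east), and get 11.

I try move(dir: east), and observe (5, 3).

I call sense(dir: north), : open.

Using push(x: north), and see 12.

I call move(dir: north), — result: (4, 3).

Now I run sense(dir: east), and get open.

I run push(x: east), giving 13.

Now I run move(dir: east), and get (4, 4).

Then sense(dir: north), and see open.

I use push(x: north), — result: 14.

Calling move(dir: north), which returns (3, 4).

I try sense(dir: east), which returns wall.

I try sense(dir: north), and see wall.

I try sense(dir: west), giving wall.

I invoke pop, : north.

Next I call move(dir: south), which returns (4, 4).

I use pop, — result: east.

Invoking move(dir: west), and observe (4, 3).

Next I call sense(dir: west), : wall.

I invoke pop(), → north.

Next I call move(dir: south), and observe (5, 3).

I try pop, and observe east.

I invoke move(dir: west), which returns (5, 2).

Then sense(dir: west), giving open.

I use push(x: west), and observe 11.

I use move(dir: west), and get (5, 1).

I use sense(dir: south), — result: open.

Now I run push(x: south), — result: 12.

I try move(dir: south), — result: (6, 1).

I invoke sense(dir: south), → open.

Using push(x: south), yielding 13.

I call move(dir: south), : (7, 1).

Using sense(dir: west), and see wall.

Using pop, which returns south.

Then move(dir: north), yielding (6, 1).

I call sense(dir: west), : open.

Calling push(x: west), and get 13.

Invoking move(dir: west), → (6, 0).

Next I call sense(dir: north), : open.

I try push(x: north), → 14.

I run move(dir: north), giving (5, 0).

Then sense(dir: north), — result: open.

I run push(x: north), and get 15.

Then move(dir: north), and observe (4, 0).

I run sense(dir: east), giving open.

I try push(x: east), and get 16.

I run move(dir: east), and observe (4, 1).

I invoke sense(dir: north), : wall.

Now I run pop, and get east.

Using move(dir: west), and observe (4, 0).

Invoking sense(dir: north), → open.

I run push(x: north), and see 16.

I run move(dir: north), yielding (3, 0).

I call sense(dir: north), and observe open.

I try push(x: north), yielding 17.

I try move(dir: north), → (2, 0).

Now I run sense(dir: east), — result: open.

I run push(x: east), → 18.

Using move(dir: east), and get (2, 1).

Invoking sense(dir: east), and see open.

I try push(x: east), yielding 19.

Then move(dir: east), yielding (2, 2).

Next I call sense(dir: east), : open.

I invoke push(x: east), → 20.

Then move(dir: east), → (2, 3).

Invoking sense(dir: north), and observe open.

Using push(x: north), which returns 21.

Invoking move(dir: north), yielding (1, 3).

Using sense(dir: east), which returns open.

I invoke push(x: east), giving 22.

I run move(dir: east), yielding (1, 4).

I invoke sense(dir: east), giving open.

Now I run push(x: east), yielding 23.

Now I run move(dir: east), yielding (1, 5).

Next I call sense(dir: east), and see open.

Next I call push(x: east), : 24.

I invoke move(dir: east), and see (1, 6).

I invoke sense(dir: south), and get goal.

I run move(dir: south), giving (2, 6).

Answer: (2, 6)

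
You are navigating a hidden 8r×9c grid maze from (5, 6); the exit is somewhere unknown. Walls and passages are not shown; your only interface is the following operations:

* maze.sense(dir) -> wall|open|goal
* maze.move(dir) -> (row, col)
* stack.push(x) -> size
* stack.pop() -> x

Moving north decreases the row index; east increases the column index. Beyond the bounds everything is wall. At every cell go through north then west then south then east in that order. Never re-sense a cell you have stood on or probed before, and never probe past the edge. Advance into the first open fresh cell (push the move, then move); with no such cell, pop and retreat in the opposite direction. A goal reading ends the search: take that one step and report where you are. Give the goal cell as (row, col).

! 1. maze.sense(dir→north) ~> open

! 2. stack.push(x→north) ~> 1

! 3. maze.move(dir→north) ~> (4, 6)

! 4. maze.sense(dir→north) ~> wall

! 5. maze.sense(dir→west) ~> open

! 6. stack.push(x→west) ~> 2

! 7. maze.move(dir→west) ~> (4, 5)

! 8. maze.sense(dir→north) ~> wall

! 9. maze.sense(dir→west) ~> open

! 10. stack.push(x→west) ~> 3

! 11. maze.move(dir→west) ~> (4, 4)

! 12. maze.sense(dir→north) ~> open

! 13. stack.push(x→north) ~> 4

! 14. maze.move(dir→north) ~> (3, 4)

! 15. maze.sense(dir→north) ~> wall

! 16. maze.sense(dir→west) ~> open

! 17. stack.push(x→west) ~> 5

! 18. maze.move(dir→west) ~> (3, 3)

! 19. maze.sense(dir→north) ~> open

! 20. stack.push(x→north) ~> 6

! 21. maze.move(dir→north) ~> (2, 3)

! 22. maze.sense(dir→north) ~> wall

! 23. maze.sense(dir→west) ~> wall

! 24. stack.pop() ~> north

! 25. maze.move(dir→south) ~> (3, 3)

! 26. maze.sense(dir→west) ~> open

! 27. stack.push(x→west) ~> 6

! 28. maze.move(dir→west) ~> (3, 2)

! 29. maze.sense(dir→west) ~> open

! 30. stack.push(x→west) ~> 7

! 31. maze.move(dir→west) ~> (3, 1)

! 32. maze.sense(dir→north) ~> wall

! 33. maze.sense(dir→west) ~> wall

! 34. maze.sense(dir→south) ~> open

! 35. stack.push(x→south) ~> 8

! 36. maze.move(dir→south) ~> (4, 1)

! 37. maze.sense(dir→west) ~> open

! 38. stack.push(x→west) ~> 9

! 39. maze.move(dir→west) ~> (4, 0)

! 40. maze.sense(dir→south) ~> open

! 41. stack.push(x→south) ~> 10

! 42. maze.move(dir→south) ~> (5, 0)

! 43. maze.sense(dir→south) ~> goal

! 44. maze.move(dir→south) ~> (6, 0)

Answer: (6, 0)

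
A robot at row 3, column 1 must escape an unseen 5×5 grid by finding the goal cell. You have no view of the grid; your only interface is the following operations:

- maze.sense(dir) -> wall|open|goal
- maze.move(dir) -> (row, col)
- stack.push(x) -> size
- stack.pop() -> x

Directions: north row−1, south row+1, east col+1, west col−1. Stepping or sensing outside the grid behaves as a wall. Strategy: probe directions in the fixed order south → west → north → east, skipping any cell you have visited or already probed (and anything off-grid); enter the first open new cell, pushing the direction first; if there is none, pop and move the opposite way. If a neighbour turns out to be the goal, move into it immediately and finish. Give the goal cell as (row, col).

Action: maze.sense[dir→south]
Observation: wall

Action: maze.sense[dir→west]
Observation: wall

Action: maze.sense[dir→north]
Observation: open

Action: stack.push[x→north]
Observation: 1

Action: maze.move[dir→north]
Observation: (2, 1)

Action: maze.sense[dir→west]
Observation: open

Action: stack.push[x→west]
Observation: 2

Action: maze.move[dir→west]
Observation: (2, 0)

Action: maze.sense[dir→north]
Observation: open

Action: stack.push[x→north]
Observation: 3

Action: maze.move[dir→north]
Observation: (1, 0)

Action: maze.sense[dir→north]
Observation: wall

Action: maze.sense[dir→east]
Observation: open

Action: stack.push[x→east]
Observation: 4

Action: maze.move[dir→east]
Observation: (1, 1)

Action: maze.sense[dir→north]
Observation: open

Action: stack.push[x→north]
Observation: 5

Action: maze.move[dir→north]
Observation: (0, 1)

Action: maze.sense[dir→east]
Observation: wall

Action: stack.pop[]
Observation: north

Action: maze.move[dir→south]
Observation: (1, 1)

Action: maze.sense[dir→east]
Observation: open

Action: stack.push[x→east]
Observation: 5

Action: maze.move[dir→east]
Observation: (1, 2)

Action: maze.sense[dir→south]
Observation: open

Action: stack.push[x→south]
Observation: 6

Action: maze.move[dir→south]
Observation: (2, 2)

Action: maze.sense[dir→south]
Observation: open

Action: stack.push[x→south]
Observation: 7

Action: maze.move[dir→south]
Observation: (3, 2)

Action: maze.sense[dir→south]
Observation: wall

Action: maze.sense[dir→east]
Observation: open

Action: stack.push[x→east]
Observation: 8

Action: maze.move[dir→east]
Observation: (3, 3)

Action: maze.sense[dir→south]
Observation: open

Action: stack.push[x→south]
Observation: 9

Action: maze.move[dir→south]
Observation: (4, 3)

Action: maze.sense[dir→east]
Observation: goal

Action: maze.move[dir→east]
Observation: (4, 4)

Answer: (4, 4)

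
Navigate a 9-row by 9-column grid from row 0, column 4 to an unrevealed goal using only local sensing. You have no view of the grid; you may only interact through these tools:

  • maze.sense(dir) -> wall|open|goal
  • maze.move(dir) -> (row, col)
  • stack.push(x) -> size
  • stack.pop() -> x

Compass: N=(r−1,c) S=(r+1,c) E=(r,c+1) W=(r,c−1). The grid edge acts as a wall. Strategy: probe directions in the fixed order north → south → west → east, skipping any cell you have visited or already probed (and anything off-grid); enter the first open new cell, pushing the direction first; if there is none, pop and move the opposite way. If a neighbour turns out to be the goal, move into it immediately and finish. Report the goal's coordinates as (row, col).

I call maze.sense passing south, — result: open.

I try stack.push passing south, and observe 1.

I try maze.move passing south, → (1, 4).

I call maze.sense passing south, and get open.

I invoke stack.push passing south, and see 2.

Using maze.move passing south, yielding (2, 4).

Using maze.sense passing south, — result: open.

I use stack.push passing south, : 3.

Invoking maze.move passing south, and observe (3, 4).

I use maze.sense passing south, giving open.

Invoking stack.push passing south, and get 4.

Calling maze.move passing south, and see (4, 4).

I call maze.sense passing south, and observe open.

I run stack.push passing south, yielding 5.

I use maze.move passing south, and see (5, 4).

I use maze.sense passing south, yielding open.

Now I run stack.push passing south, and get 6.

Using maze.move passing south, which returns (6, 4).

Next I call maze.sense passing south, which returns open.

Invoking stack.push passing south, and get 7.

I try maze.move passing south, giving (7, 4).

Then maze.sense passing south, and get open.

I call stack.push passing south, which returns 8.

Using maze.move passing south, and see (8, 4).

Next I call maze.sense passing west, giving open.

I call stack.push passing west, and see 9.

I invoke maze.move passing west, : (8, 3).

I call maze.sense passing north, and observe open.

I use stack.push passing north, and get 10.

Now I run maze.move passing north, : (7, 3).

Calling maze.sense passing north, and observe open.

Then stack.push passing north, → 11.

Next I call maze.move passing north, yielding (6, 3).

I run maze.sense passing north, yielding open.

Invoking stack.push passing north, and see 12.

Next I call maze.move passing north, and observe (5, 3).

I use maze.sense passing north, and get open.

Calling stack.push passing north, and see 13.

I call maze.move passing north, giving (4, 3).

I invoke maze.sense passing north, : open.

I run stack.push passing north, → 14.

Then maze.move passing north, → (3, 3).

Invoking maze.sense passing north, and observe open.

I try stack.push passing north, and observe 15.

Calling maze.move passing north, : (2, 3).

Using maze.sense passing north, and get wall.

Invoking maze.sense passing west, and see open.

Calling stack.push passing west, and get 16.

I try maze.move passing west, and get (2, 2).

Then maze.sense passing north, — result: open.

Using stack.push passing north, and observe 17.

I use maze.move passing north, and get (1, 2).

I use maze.sense passing north, which returns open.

Invoking stack.push passing north, and get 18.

Then maze.move passing north, and see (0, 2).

Then maze.sense passing west, yielding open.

Calling stack.push passing west, : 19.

Then maze.move passing west, and get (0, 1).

I call maze.sense passing south, yielding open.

I run stack.push passing south, yielding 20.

Calling maze.move passing south, giving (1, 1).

I call maze.sense passing south, giving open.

Then stack.push passing south, yielding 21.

Now I run maze.move passing south, and see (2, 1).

Now I run maze.sense passing south, : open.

Invoking stack.push passing south, giving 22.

Calling maze.move passing south, yielding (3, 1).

I run maze.sense passing south, giving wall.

Calling maze.sense passing west, and see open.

Calling stack.push passing west, and get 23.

I call maze.move passing west, and observe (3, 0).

I run maze.sense passing north, and see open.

Using stack.push passing north, : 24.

I run maze.move passing north, — result: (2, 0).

Then maze.sense passing north, : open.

I call stack.push passing north, and get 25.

Invoking maze.move passing north, : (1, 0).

Calling maze.sense passing north, : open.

Now I run stack.push passing north, and see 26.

I call maze.move passing north, : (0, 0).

I run stack.pop, and get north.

I run maze.move passing south, — result: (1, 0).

Now I run stack.pop(), — result: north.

Invoking maze.move passing south, → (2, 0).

I try stack.pop(), and see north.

I run maze.move passing south, → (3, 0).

Invoking maze.sense passing south, yielding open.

I use stack.push passing south, : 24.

I invoke maze.move passing south, giving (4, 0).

I use maze.sense passing south, and get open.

I invoke stack.push passing south, yielding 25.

Then maze.move passing south, and get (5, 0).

Invoking maze.sense passing south, : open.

Next I call stack.push passing south, and see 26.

I invoke maze.move passing south, and observe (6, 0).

Invoking maze.sense passing south, and see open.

Using stack.push passing south, and see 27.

Next I call maze.move passing south, yielding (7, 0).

Calling maze.sense passing south, and see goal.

I run maze.move passing south, : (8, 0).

Answer: (8, 0)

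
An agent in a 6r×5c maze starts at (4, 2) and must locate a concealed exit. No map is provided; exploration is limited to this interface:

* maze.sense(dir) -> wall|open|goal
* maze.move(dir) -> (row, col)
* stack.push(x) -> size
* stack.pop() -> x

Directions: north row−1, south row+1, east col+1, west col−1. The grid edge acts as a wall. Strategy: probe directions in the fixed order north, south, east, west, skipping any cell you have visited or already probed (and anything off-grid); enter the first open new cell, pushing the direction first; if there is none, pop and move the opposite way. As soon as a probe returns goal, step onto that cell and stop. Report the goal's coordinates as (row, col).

>> maze.sense(dir='north')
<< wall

>> maze.sense(dir='south')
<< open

>> stack.push(x='south')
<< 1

>> maze.move(dir='south')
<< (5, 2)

>> maze.sense(dir='east')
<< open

>> stack.push(x='east')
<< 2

>> maze.move(dir='east')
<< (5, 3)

>> maze.sense(dir='north')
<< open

>> stack.push(x='north')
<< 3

>> maze.move(dir='north')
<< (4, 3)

>> maze.sense(dir='north')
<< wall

>> maze.sense(dir='east')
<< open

>> stack.push(x='east')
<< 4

>> maze.move(dir='east')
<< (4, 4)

>> maze.sense(dir='north')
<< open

>> stack.push(x='north')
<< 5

>> maze.move(dir='north')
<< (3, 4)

>> maze.sense(dir='north')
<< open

>> stack.push(x='north')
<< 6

>> maze.move(dir='north')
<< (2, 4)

>> maze.sense(dir='north')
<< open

>> stack.push(x='north')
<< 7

>> maze.move(dir='north')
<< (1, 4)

>> maze.sense(dir='north')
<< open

>> stack.push(x='north')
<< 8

>> maze.move(dir='north')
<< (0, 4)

>> maze.sense(dir='west')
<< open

>> stack.push(x='west')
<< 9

>> maze.move(dir='west')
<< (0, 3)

>> maze.sense(dir='south')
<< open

>> stack.push(x='south')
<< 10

>> maze.move(dir='south')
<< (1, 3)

>> maze.sense(dir='south')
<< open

>> stack.push(x='south')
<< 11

>> maze.move(dir='south')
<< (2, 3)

>> maze.sense(dir='west')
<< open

>> stack.push(x='west')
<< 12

>> maze.move(dir='west')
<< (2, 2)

>> maze.sense(dir='north')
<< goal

>> maze.move(dir='north')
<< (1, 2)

Answer: (1, 2)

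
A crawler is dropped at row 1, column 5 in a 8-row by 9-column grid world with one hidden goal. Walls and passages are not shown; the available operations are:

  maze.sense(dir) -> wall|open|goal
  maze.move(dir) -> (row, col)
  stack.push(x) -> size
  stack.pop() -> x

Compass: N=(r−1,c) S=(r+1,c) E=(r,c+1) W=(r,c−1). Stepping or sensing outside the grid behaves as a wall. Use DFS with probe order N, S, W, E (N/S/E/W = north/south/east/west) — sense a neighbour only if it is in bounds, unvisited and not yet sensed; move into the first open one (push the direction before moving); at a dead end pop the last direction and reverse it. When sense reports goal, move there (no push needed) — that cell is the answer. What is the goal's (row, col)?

[in] sense north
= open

[in] push north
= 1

[in] move north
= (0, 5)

[in] sense west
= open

[in] push west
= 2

[in] move west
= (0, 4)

[in] sense south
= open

[in] push south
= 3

[in] move south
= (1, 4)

[in] sense south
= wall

[in] sense west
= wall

[in] pop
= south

[in] move north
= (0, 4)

[in] sense west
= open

[in] push west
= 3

[in] move west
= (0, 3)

[in] sense west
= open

[in] push west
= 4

[in] move west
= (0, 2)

[in] sense south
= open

[in] push south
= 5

[in] move south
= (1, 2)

[in] sense south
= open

[in] push south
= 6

[in] move south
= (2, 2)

[in] sense south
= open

[in] push south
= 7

[in] move south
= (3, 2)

[in] sense south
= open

[in] push south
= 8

[in] move south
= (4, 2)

[in] sense south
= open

[in] push south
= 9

[in] move south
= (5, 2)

[in] sense south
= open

[in] push south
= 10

[in] move south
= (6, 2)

[in] sense south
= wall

[in] sense west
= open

[in] push west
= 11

[in] move west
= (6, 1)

[in] sense north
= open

[in] push north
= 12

[in] move north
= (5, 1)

[in] sense north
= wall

[in] sense west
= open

[in] push west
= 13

[in] move west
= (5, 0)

[in] sense north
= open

[in] push north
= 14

[in] move north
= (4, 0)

[in] sense north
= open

[in] push north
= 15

[in] move north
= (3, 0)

[in] sense north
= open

[in] push north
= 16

[in] move north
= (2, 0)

[in] sense north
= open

[in] push north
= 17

[in] move north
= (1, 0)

[in] sense north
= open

[in] push north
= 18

[in] move north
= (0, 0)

[in] sense east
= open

[in] push east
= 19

[in] move east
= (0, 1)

[in] sense south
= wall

[in] pop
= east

[in] move west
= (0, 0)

[in] pop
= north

[in] move south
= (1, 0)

[in] pop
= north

[in] move south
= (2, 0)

[in] sense east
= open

[in] push east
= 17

[in] move east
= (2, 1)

[in] sense south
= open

[in] push south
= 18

[in] move south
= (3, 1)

[in] pop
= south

[in] move north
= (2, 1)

[in] pop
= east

[in] move west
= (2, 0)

[in] pop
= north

[in] move south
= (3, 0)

[in] pop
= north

[in] move south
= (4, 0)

[in] pop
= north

[in] move south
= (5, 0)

[in] sense south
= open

[in] push south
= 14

[in] move south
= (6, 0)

[in] sense south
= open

[in] push south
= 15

[in] move south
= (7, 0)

[in] sense east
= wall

[in] pop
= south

[in] move north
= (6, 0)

[in] pop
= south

[in] move north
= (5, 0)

[in] pop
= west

[in] move east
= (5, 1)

[in] pop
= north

[in] move south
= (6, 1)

[in] pop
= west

[in] move east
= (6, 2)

[in] sense east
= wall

[in] pop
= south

[in] move north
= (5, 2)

[in] sense east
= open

[in] push east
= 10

[in] move east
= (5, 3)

[in] sense north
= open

[in] push north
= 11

[in] move north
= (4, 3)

[in] sense north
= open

[in] push north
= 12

[in] move north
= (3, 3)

[in] sense north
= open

[in] push north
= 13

[in] move north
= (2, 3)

[in] pop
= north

[in] move south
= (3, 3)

[in] sense east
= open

[in] push east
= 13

[in] move east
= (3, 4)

[in] sense south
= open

[in] push south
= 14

[in] move south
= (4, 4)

[in] sense south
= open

[in] push south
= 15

[in] move south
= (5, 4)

[in] sense south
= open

[in] push south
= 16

[in] move south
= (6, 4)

[in] sense south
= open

[in] push south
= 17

[in] move south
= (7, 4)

[in] sense west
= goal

[in] move west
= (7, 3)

Answer: (7, 3)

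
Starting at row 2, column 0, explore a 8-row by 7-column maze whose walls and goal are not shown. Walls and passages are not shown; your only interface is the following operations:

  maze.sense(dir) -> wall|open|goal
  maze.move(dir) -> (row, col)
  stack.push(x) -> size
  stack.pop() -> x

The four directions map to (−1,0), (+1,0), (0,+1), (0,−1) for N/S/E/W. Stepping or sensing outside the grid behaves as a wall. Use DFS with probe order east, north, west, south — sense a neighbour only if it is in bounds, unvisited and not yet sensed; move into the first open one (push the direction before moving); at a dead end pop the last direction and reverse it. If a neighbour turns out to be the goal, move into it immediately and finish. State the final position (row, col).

→ sense(dir='east')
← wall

→ sense(dir='north')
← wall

→ sense(dir='south')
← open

→ push(x='south')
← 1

→ move(dir='south')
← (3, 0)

→ sense(dir='east')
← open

→ push(x='east')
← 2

→ move(dir='east')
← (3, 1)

→ sense(dir='east')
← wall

→ sense(dir='south')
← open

→ push(x='south')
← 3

→ move(dir='south')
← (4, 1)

→ sense(dir='east')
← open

→ push(x='east')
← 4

→ move(dir='east')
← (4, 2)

→ sense(dir='east')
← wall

→ sense(dir='south')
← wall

→ pop()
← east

→ move(dir='west')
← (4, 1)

→ sense(dir='west')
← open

→ push(x='west')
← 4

→ move(dir='west')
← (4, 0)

→ sense(dir='south')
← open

→ push(x='south')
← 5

→ move(dir='south')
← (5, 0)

→ sense(dir='east')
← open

→ push(x='east')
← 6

→ move(dir='east')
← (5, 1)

→ sense(dir='south')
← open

→ push(x='south')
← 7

→ move(dir='south')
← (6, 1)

→ sense(dir='east')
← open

→ push(x='east')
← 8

→ move(dir='east')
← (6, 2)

→ sense(dir='east')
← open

→ push(x='east')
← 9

→ move(dir='east')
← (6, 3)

→ sense(dir='east')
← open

→ push(x='east')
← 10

→ move(dir='east')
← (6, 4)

→ sense(dir='east')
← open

→ push(x='east')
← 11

→ move(dir='east')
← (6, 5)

→ sense(dir='east')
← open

→ push(x='east')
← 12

→ move(dir='east')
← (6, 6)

→ sense(dir='north')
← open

→ push(x='north')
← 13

→ move(dir='north')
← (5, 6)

→ sense(dir='north')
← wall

→ sense(dir='west')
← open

→ push(x='west')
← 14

→ move(dir='west')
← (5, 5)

→ sense(dir='north')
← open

→ push(x='north')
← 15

→ move(dir='north')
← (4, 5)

→ sense(dir='north')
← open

→ push(x='north')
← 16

→ move(dir='north')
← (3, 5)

→ sense(dir='east')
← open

→ push(x='east')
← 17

→ move(dir='east')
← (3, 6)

→ sense(dir='north')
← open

→ push(x='north')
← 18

→ move(dir='north')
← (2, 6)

→ sense(dir='north')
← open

→ push(x='north')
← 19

→ move(dir='north')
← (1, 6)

→ sense(dir='north')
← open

→ push(x='north')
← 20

→ move(dir='north')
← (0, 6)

→ sense(dir='west')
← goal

→ move(dir='west')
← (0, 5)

Answer: (0, 5)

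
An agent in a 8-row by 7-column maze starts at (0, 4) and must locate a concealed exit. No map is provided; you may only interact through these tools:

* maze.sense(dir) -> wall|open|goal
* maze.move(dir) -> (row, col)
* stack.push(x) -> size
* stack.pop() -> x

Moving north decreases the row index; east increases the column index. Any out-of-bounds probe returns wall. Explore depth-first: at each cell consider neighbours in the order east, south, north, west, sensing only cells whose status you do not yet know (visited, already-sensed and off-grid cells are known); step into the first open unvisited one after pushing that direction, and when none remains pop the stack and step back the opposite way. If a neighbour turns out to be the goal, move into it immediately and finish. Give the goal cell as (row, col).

Then maze.sense(east), and get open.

Then stack.push(east), and get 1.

I run maze.move(east), yielding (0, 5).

Using maze.sense(east), which returns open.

Next I call stack.push(east), → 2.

I invoke maze.move(east), giving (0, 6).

I invoke maze.sense(south), → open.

I use stack.push(south), yielding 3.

I call maze.move(south), and observe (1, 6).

Calling maze.sense(south), → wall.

Invoking maze.sense(west), and observe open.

I try stack.push(west), and observe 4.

I use maze.move(west), giving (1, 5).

Now I run maze.sense(south), — result: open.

Now I run stack.push(south), yielding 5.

I run maze.move(south), giving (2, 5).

I run maze.sense(south), and get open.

Calling stack.push(south), and see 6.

I run maze.move(south), → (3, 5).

Next I call maze.sense(east), and observe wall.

I invoke maze.sense(south), which returns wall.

I invoke maze.sense(west), and get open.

Next I call stack.push(west), — result: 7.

Using maze.move(west), → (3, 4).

Calling maze.sense(south), → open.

Invoking stack.push(south), yielding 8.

Invoking maze.move(south), and get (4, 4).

I invoke maze.sense(south), and see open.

I invoke stack.push(south), : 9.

I use maze.move(south), giving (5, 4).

I try maze.sense(east), : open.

Invoking stack.push(east), and observe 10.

I use maze.move(east), which returns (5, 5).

I run maze.sense(east), and observe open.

I try stack.push(east), : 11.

Then maze.move(east), — result: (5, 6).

Calling maze.sense(south), giving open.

Invoking stack.push(south), → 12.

Invoking maze.move(south), and observe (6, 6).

Then maze.sense(south), and observe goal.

I call maze.move(south), and observe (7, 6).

Answer: (7, 6)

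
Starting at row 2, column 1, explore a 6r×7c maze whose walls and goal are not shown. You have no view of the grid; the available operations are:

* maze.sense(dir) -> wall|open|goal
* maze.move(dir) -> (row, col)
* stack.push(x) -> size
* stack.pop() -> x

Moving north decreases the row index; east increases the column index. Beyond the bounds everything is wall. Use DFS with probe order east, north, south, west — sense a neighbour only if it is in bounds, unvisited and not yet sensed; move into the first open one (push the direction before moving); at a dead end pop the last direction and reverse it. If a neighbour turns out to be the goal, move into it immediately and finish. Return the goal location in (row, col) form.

;; maze.sense(dir=east) == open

;; stack.push(x=east) == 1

;; maze.move(dir=east) == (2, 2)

;; maze.sense(dir=east) == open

;; stack.push(x=east) == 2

;; maze.move(dir=east) == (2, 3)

;; maze.sense(dir=east) == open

;; stack.push(x=east) == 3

;; maze.move(dir=east) == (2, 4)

;; maze.sense(dir=east) == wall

;; maze.sense(dir=north) == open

;; stack.push(x=north) == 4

;; maze.move(dir=north) == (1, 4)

;; maze.sense(dir=east) == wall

;; maze.sense(dir=north) == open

;; stack.push(x=north) == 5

;; maze.move(dir=north) == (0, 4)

;; maze.sense(dir=east) == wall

;; maze.sense(dir=west) == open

;; stack.push(x=west) == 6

;; maze.move(dir=west) == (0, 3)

;; maze.sense(dir=south) == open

;; stack.push(x=south) == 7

;; maze.move(dir=south) == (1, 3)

;; maze.sense(dir=west) == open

;; stack.push(x=west) == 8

;; maze.move(dir=west) == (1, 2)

;; maze.sense(dir=north) == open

;; stack.push(x=north) == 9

;; maze.move(dir=north) == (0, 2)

;; maze.sense(dir=west) == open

;; stack.push(x=west) == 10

;; maze.move(dir=west) == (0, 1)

;; maze.sense(dir=south) == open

;; stack.push(x=south) == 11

;; maze.move(dir=south) == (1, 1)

;; maze.sense(dir=west) == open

;; stack.push(x=west) == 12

;; maze.move(dir=west) == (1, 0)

;; maze.sense(dir=north) == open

;; stack.push(x=north) == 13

;; maze.move(dir=north) == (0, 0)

;; stack.pop() == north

;; maze.move(dir=south) == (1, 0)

;; maze.sense(dir=south) == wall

;; stack.pop() == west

;; maze.move(dir=east) == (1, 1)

;; stack.pop() == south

;; maze.move(dir=north) == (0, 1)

;; stack.pop() == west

;; maze.move(dir=east) == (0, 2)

;; stack.pop() == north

;; maze.move(dir=south) == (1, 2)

;; stack.pop() == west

;; maze.move(dir=east) == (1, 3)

;; stack.pop() == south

;; maze.move(dir=north) == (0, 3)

;; stack.pop() == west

;; maze.move(dir=east) == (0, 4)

;; stack.pop() == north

;; maze.move(dir=south) == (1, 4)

;; stack.pop() == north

;; maze.move(dir=south) == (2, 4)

;; maze.sense(dir=south) == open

;; stack.push(x=south) == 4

;; maze.move(dir=south) == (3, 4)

;; maze.sense(dir=east) == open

;; stack.push(x=east) == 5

;; maze.move(dir=east) == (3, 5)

;; maze.sense(dir=east) == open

;; stack.push(x=east) == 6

;; maze.move(dir=east) == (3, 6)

;; maze.sense(dir=north) == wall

;; maze.sense(dir=south) == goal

;; maze.move(dir=south) == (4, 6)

Answer: (4, 6)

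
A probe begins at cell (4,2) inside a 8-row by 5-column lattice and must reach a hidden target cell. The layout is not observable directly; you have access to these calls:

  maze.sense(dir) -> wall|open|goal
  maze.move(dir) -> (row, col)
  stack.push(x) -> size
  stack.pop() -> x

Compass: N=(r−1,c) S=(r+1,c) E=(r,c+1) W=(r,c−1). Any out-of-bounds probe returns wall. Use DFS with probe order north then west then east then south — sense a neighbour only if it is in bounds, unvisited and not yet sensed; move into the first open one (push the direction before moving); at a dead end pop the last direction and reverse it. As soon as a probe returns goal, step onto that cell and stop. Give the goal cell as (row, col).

CALL maze.sense[dir→north]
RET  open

CALL stack.push[x→north]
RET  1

CALL maze.move[dir→north]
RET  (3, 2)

CALL maze.sense[dir→north]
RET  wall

CALL maze.sense[dir→west]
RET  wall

CALL maze.sense[dir→east]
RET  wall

CALL stack.pop[]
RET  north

CALL maze.move[dir→south]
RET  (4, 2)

CALL maze.sense[dir→west]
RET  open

CALL stack.push[x→west]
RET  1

CALL maze.move[dir→west]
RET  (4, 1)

CALL maze.sense[dir→west]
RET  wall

CALL maze.sense[dir→south]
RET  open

CALL stack.push[x→south]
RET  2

CALL maze.move[dir→south]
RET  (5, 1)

CALL maze.sense[dir→west]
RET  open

CALL stack.push[x→west]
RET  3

CALL maze.move[dir→west]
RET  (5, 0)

CALL maze.sense[dir→south]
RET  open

CALL stack.push[x→south]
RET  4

CALL maze.move[dir→south]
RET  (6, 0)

CALL maze.sense[dir→east]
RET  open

CALL stack.push[x→east]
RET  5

CALL maze.move[dir→east]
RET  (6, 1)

CALL maze.sense[dir→east]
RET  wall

CALL maze.sense[dir→south]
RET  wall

CALL stack.pop[]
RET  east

CALL maze.move[dir→west]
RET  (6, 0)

CALL maze.sense[dir→south]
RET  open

CALL stack.push[x→south]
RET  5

CALL maze.move[dir→south]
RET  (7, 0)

CALL stack.pop[]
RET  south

CALL maze.move[dir→north]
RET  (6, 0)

CALL stack.pop[]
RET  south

CALL maze.move[dir→north]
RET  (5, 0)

CALL stack.pop[]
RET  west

CALL maze.move[dir→east]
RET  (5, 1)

CALL maze.sense[dir→east]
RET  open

CALL stack.push[x→east]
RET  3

CALL maze.move[dir→east]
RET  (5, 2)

CALL maze.sense[dir→east]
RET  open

CALL stack.push[x→east]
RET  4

CALL maze.move[dir→east]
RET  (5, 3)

CALL maze.sense[dir→north]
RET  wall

CALL maze.sense[dir→east]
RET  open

CALL stack.push[x→east]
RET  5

CALL maze.move[dir→east]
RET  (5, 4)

CALL maze.sense[dir→north]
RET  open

CALL stack.push[x→north]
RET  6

CALL maze.move[dir→north]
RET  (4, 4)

CALL maze.sense[dir→north]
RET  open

CALL stack.push[x→north]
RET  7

CALL maze.move[dir→north]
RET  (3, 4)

CALL maze.sense[dir→north]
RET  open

CALL stack.push[x→north]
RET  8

CALL maze.move[dir→north]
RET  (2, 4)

CALL maze.sense[dir→north]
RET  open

CALL stack.push[x→north]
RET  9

CALL maze.move[dir→north]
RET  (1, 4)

CALL maze.sense[dir→north]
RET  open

CALL stack.push[x→north]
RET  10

CALL maze.move[dir→north]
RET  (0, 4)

CALL maze.sense[dir→west]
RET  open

CALL stack.push[x→west]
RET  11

CALL maze.move[dir→west]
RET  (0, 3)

CALL maze.sense[dir→west]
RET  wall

CALL maze.sense[dir→south]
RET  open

CALL stack.push[x→south]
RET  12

CALL maze.move[dir→south]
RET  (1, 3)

CALL maze.sense[dir→west]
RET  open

CALL stack.push[x→west]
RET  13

CALL maze.move[dir→west]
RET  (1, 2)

CALL maze.sense[dir→west]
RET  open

CALL stack.push[x→west]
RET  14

CALL maze.move[dir→west]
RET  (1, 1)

CALL maze.sense[dir→north]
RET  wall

CALL maze.sense[dir→west]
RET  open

CALL stack.push[x→west]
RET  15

CALL maze.move[dir→west]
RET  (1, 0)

CALL maze.sense[dir→north]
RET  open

CALL stack.push[x→north]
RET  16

CALL maze.move[dir→north]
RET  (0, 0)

CALL stack.pop[]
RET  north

CALL maze.move[dir→south]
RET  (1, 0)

CALL maze.sense[dir→south]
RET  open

CALL stack.push[x→south]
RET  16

CALL maze.move[dir→south]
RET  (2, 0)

CALL maze.sense[dir→east]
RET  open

CALL stack.push[x→east]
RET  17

CALL maze.move[dir→east]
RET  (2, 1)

CALL stack.pop[]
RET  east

CALL maze.move[dir→west]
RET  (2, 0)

CALL maze.sense[dir→south]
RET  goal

CALL maze.move[dir→south]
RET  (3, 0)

Answer: (3, 0)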